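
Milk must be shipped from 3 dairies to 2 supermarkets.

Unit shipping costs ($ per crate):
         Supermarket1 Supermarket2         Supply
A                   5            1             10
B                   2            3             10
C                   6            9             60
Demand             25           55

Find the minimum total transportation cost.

505

A cheapest plan:
  A->Supermarket2: 10 crates
  B->Supermarket2: 10 crates
  C->Supermarket1: 25 crates
  C->Supermarket2: 35 crates
Total cost = $505.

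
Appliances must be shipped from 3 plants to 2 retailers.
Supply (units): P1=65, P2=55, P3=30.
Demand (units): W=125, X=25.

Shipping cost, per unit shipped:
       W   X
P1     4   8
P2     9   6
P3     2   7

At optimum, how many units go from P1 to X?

0

Solving gives:
  P1 to W: 65 × 4 = 260
  P2 to W: 30 × 9 = 270
  P2 to X: 25 × 6 = 150
  P3 to W: 30 × 2 = 60
Total cost = 740.
The route P1→X is not used.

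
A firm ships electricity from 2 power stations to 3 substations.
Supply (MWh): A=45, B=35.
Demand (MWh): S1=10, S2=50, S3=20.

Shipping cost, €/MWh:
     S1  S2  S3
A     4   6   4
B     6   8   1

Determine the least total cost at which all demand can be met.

390

An optimal shipping plan:
  A->S1: 10 × €4 = €40
  A->S2: 35 × €6 = €210
  B->S2: 15 × €8 = €120
  B->S3: 20 × €1 = €20
Total = 40 + 210 + 120 + 20 = €390.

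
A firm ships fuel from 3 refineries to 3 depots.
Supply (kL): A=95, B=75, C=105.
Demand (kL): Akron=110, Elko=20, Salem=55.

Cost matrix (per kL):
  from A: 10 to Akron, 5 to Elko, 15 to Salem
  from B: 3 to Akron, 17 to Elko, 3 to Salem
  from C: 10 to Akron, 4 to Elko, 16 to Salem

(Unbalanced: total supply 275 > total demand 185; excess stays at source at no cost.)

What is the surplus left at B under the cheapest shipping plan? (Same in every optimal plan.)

0

An optimal plan:
  A–Akron: 5 × 10 = 50
  B–Akron: 20 × 3 = 60
  B–Salem: 55 × 3 = 165
  C–Akron: 85 × 10 = 850
  C–Elko: 20 × 4 = 80
Total cost = 1205.
B ships 75 of its 75, leaving 0.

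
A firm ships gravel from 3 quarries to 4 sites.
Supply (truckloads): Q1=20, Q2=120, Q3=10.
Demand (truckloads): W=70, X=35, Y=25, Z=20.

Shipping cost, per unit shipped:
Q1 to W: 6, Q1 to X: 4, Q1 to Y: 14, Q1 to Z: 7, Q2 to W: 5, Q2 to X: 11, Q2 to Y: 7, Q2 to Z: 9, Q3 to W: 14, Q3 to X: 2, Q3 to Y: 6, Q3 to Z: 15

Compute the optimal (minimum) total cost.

A cheapest plan:
  Q1→X: 20 × 4 = 80
  Q2→W: 70 × 5 = 350
  Q2→X: 5 × 11 = 55
  Q2→Y: 25 × 7 = 175
  Q2→Z: 20 × 9 = 180
  Q3→X: 10 × 2 = 20
Total = 80 + 350 + 55 + 175 + 180 + 20 = 860.
(Supply check: Q1 ships 20; Q2 ships 120; Q3 ships 10.)

860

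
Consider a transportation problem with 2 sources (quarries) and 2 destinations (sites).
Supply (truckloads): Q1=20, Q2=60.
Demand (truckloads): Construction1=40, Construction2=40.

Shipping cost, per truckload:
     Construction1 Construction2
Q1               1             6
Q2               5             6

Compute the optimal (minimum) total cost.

360

An optimal shipping plan:
  Q1->Construction1: 20 × 1 = 20
  Q2->Construction1: 20 × 5 = 100
  Q2->Construction2: 40 × 6 = 240
Total = 20 + 100 + 240 = 360.
(Supply check: Q1 ships 20; Q2 ships 60.)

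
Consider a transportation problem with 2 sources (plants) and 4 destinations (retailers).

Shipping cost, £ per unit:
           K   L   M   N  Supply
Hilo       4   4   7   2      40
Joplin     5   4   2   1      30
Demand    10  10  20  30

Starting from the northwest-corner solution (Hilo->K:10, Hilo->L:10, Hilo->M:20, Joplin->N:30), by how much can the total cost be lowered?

80

Current plan cost = 10·4 + 10·4 + 20·7 + 30·1 = £250.
Optimal plan:
  Hilo→K: 10 × £4 = £40
  Hilo→L: 10 × £4 = £40
  Hilo→N: 20 × £2 = £40
  Joplin→M: 20 × £2 = £40
  Joplin→N: 10 × £1 = £10
Optimal cost = £170.
Saving = 250 − 170 = £80.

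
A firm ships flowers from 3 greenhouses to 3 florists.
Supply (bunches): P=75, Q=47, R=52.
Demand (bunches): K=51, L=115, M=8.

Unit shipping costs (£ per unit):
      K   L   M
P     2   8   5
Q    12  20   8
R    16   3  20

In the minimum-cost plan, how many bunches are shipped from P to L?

63

Solving gives:
  P→K: 12 × £2 = £24
  P→L: 63 × £8 = £504
  Q→K: 39 × £12 = £468
  Q→M: 8 × £8 = £64
  R→L: 52 × £3 = £156
Total cost = £1216.
So P→L carries 63 bunches.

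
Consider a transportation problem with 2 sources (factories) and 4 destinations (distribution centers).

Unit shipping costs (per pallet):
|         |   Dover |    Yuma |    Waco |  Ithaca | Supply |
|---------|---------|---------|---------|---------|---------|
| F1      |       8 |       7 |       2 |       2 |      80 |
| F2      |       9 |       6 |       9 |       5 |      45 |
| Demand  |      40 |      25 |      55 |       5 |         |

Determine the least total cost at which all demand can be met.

An optimal shipping plan:
  F1->Dover: 20 × 8 = 160
  F1->Waco: 55 × 2 = 110
  F1->Ithaca: 5 × 2 = 10
  F2->Dover: 20 × 9 = 180
  F2->Yuma: 25 × 6 = 150
Total = 160 + 110 + 10 + 180 + 150 = 610.
(Supply check: F1 ships 80; F2 ships 45.)

610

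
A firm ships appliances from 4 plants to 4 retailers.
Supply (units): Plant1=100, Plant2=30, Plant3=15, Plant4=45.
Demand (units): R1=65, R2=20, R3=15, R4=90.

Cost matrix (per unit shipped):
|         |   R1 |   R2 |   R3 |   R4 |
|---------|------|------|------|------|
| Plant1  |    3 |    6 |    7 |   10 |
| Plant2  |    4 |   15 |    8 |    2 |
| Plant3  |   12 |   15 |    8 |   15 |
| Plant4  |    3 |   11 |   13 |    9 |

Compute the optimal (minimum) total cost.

1050

A cheapest plan:
  Plant1→R1: 65 × 3 = 195
  Plant1→R2: 20 × 6 = 120
  Plant1→R4: 15 × 10 = 150
  Plant2→R4: 30 × 2 = 60
  Plant3→R3: 15 × 8 = 120
  Plant4→R4: 45 × 9 = 405
Total = 195 + 120 + 150 + 60 + 120 + 405 = 1050.
(Supply check: Plant1 ships 100; Plant2 ships 30; Plant3 ships 15; Plant4 ships 45.)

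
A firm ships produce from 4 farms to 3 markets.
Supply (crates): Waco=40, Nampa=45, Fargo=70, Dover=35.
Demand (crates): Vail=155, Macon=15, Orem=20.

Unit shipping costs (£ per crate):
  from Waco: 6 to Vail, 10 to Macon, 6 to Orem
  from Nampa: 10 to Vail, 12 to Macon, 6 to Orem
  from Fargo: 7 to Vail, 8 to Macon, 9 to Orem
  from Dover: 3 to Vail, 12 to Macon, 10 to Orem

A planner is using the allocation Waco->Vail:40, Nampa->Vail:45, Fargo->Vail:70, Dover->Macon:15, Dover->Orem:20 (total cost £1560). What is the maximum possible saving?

340

Current plan cost = 40·6 + 45·10 + 70·7 + 15·12 + 20·10 = £1560.
Optimal plan:
  Waco->Vail: 40 × £6 = £240
  Nampa->Vail: 25 × £10 = £250
  Nampa->Orem: 20 × £6 = £120
  Fargo->Vail: 55 × £7 = £385
  Fargo->Macon: 15 × £8 = £120
  Dover->Vail: 35 × £3 = £105
Optimal cost = £1220.
Saving = 1560 − 1220 = £340.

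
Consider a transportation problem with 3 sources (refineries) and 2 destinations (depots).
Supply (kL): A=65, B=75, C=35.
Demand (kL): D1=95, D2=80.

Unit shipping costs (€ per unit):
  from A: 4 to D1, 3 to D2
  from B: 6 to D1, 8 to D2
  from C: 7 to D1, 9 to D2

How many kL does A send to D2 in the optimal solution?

65

Optimal shipments:
  A→D2: 65 × €3 = €195
  B→D1: 75 × €6 = €450
  C→D1: 20 × €7 = €140
  C→D2: 15 × €9 = €135
Total cost = €920.
So A→D2 carries 65 kL.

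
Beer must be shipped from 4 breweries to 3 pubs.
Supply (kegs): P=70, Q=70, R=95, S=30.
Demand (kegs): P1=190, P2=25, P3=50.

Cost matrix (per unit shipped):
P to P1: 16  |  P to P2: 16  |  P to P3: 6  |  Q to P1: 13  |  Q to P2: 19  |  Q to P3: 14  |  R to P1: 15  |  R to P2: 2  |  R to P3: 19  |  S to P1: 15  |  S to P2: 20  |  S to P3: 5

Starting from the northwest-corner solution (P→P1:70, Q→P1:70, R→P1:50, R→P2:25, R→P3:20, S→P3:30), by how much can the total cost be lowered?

280

Current plan cost = 70·16 + 70·13 + 50·15 + 25·2 + 20·19 + 30·5 = 3360.
Optimal plan:
  P to P1: 20 × 16 = 320
  P to P3: 50 × 6 = 300
  Q to P1: 70 × 13 = 910
  R to P1: 70 × 15 = 1050
  R to P2: 25 × 2 = 50
  S to P1: 30 × 15 = 450
Optimal cost = 3080.
Saving = 3360 − 3080 = 280.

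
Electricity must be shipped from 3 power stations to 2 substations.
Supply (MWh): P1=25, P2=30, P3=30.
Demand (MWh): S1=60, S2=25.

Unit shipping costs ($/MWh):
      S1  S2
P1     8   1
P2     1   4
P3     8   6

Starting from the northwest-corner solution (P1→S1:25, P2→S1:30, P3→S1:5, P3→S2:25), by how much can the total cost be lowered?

Current plan cost = 25·8 + 30·1 + 5·8 + 25·6 = $420.
Optimal plan:
  P1→S2: 25 × $1 = $25
  P2→S1: 30 × $1 = $30
  P3→S1: 30 × $8 = $240
Optimal cost = $295.
Saving = 420 − 295 = $125.

125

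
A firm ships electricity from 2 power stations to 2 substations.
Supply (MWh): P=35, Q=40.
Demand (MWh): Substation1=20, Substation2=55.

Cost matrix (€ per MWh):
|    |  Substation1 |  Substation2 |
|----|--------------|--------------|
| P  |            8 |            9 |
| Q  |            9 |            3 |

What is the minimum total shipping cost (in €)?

415

Optimal allocation:
  P→Substation1: 20 MWh
  P→Substation2: 15 MWh
  Q→Substation2: 40 MWh
Total cost = €415.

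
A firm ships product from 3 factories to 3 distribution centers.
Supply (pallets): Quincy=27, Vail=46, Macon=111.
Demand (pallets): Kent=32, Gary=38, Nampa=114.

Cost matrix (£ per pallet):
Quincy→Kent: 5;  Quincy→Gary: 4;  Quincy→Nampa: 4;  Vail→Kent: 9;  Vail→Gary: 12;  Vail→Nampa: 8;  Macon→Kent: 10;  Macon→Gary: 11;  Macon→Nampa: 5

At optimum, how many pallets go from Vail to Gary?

11

Optimal shipments:
  Quincy–Gary: 27 pallets
  Vail–Kent: 32 pallets
  Vail–Gary: 11 pallets
  Vail–Nampa: 3 pallets
  Macon–Nampa: 111 pallets
Total cost = £1107.
So Vail→Gary carries 11 pallets.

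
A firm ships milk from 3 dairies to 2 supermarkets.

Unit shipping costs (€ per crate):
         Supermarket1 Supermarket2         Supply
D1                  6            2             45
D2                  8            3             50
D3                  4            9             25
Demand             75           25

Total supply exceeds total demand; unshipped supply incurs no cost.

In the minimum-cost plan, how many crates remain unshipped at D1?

Minimum-cost shipments:
  D1->Supermarket1: 45 × €6 = €270
  D2->Supermarket1: 5 × €8 = €40
  D2->Supermarket2: 25 × €3 = €75
  D3->Supermarket1: 25 × €4 = €100
Total cost = €485.
D1 ships 45 of its 45, leaving 0.

0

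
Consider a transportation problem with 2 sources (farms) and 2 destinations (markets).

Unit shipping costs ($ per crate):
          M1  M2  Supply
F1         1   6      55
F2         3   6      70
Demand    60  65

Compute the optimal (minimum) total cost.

460

One minimum-cost allocation:
  F1→M1: 55 crates
  F2→M1: 5 crates
  F2→M2: 65 crates
Total cost = $460.
(Supply check: F1 ships 55; F2 ships 70.)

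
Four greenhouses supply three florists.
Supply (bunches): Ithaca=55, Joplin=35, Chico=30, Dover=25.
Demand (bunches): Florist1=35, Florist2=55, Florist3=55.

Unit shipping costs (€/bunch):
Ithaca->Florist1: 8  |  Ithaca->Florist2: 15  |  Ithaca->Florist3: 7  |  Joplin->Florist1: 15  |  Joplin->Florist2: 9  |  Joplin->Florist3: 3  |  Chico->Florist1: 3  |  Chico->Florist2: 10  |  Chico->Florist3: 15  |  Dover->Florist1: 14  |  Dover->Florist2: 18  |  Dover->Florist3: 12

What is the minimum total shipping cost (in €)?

An optimal shipping plan:
  Ithaca to Florist1: 5 × €8 = €40
  Ithaca to Florist3: 50 × €7 = €350
  Joplin to Florist2: 35 × €9 = €315
  Chico to Florist1: 30 × €3 = €90
  Dover to Florist2: 20 × €18 = €360
  Dover to Florist3: 5 × €12 = €60
Total = 40 + 350 + 315 + 90 + 360 + 60 = €1215.

1215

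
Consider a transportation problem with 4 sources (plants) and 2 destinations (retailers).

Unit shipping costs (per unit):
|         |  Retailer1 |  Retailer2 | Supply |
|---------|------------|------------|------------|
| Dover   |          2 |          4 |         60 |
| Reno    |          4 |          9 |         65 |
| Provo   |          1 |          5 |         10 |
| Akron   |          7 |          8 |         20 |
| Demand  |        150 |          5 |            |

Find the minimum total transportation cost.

535

Optimal allocation:
  Dover→Retailer1: 60 units
  Reno→Retailer1: 65 units
  Provo→Retailer1: 10 units
  Akron→Retailer1: 15 units
  Akron→Retailer2: 5 units
Total cost = 535.
(Supply check: Dover ships 60; Reno ships 65; Provo ships 10; Akron ships 20.)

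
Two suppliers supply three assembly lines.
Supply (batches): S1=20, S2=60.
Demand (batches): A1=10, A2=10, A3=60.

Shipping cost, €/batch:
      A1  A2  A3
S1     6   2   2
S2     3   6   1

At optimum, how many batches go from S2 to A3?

Optimal shipments:
  S1→A2: 10 batches
  S1→A3: 10 batches
  S2→A1: 10 batches
  S2→A3: 50 batches
Total cost = €120.
So S2→A3 carries 50 batches.

50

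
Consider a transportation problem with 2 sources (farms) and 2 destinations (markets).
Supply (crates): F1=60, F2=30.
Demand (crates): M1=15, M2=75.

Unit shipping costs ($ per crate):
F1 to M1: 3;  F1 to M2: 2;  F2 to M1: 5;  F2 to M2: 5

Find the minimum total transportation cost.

A cheapest plan:
  F1→M2: 60 × $2 = $120
  F2→M1: 15 × $5 = $75
  F2→M2: 15 × $5 = $75
Total = 120 + 75 + 75 = $270.
(Supply check: F1 ships 60; F2 ships 30.)

270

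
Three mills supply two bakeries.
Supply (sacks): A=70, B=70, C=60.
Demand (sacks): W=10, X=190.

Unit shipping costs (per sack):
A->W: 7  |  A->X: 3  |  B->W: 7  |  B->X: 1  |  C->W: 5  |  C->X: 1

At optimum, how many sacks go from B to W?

0

Solving gives:
  A→W: 10 × 7 = 70
  A→X: 60 × 3 = 180
  B→X: 70 × 1 = 70
  C→X: 60 × 1 = 60
Total cost = 380.
The route B→W is not used.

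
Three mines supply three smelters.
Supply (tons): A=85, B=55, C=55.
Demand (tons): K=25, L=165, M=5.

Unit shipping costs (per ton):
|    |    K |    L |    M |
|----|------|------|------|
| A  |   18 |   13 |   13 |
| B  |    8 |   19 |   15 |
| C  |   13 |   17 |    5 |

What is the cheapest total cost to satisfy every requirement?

2750

Optimal allocation:
  A->L: 85 × 13 = 1105
  B->K: 25 × 8 = 200
  B->L: 30 × 19 = 570
  C->L: 50 × 17 = 850
  C->M: 5 × 5 = 25
Total = 1105 + 200 + 570 + 850 + 25 = 2750.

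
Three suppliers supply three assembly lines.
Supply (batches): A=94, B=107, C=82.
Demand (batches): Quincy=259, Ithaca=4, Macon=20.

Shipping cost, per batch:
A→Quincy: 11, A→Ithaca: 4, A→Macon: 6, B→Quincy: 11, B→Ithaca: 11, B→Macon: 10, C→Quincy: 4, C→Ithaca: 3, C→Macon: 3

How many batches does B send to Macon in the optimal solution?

0

The minimum-cost plan:
  A–Quincy: 70 × 11 = 770
  A–Ithaca: 4 × 4 = 16
  A–Macon: 20 × 6 = 120
  B–Quincy: 107 × 11 = 1177
  C–Quincy: 82 × 4 = 328
Total cost = 2411.
The route B→Macon is not used.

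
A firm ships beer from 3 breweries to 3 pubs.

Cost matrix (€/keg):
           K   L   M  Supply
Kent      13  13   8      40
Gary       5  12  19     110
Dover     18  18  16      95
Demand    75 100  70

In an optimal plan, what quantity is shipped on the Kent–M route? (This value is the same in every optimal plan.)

40

The minimum-cost plan:
  Kent→M: 40 kegs
  Gary→K: 75 kegs
  Gary→L: 35 kegs
  Dover→L: 65 kegs
  Dover→M: 30 kegs
Total cost = €2765.
So Kent→M carries 40 kegs.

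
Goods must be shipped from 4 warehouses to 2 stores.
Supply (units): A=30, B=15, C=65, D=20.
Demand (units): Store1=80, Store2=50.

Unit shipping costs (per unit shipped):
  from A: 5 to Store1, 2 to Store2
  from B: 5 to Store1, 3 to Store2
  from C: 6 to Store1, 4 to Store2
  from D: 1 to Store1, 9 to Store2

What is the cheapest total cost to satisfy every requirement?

Optimal allocation:
  A->Store2: 30 units
  B->Store1: 15 units
  C->Store1: 45 units
  C->Store2: 20 units
  D->Store1: 20 units
Total cost = 505.

505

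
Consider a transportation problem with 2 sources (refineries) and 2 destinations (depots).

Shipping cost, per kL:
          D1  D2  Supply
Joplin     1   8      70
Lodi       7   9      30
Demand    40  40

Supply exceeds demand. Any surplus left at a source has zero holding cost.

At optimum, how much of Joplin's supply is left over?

0

Minimum-cost shipments:
  Joplin→D1: 40 × 1 = 40
  Joplin→D2: 30 × 8 = 240
  Lodi→D2: 10 × 9 = 90
Total cost = 370.
Joplin ships 70 of its 70, leaving 0.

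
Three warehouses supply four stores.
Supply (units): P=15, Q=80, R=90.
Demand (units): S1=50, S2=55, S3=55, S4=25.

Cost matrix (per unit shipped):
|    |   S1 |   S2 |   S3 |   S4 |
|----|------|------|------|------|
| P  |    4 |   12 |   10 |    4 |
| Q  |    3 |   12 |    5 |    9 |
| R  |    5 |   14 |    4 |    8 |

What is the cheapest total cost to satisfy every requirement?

1220

A cheapest plan:
  P to S4: 15 × 4 = 60
  Q to S1: 25 × 3 = 75
  Q to S2: 55 × 12 = 660
  R to S1: 25 × 5 = 125
  R to S3: 55 × 4 = 220
  R to S4: 10 × 8 = 80
Total = 60 + 75 + 660 + 125 + 220 + 80 = 1220.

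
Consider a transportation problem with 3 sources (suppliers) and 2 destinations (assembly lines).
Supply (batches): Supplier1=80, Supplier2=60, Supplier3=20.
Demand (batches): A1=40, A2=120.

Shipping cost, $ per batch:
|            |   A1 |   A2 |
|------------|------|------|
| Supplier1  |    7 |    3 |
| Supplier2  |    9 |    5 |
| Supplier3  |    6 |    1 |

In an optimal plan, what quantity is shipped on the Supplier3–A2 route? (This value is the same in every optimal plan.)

Solving gives:
  Supplier1 to A1: 40 × $7 = $280
  Supplier1 to A2: 40 × $3 = $120
  Supplier2 to A2: 60 × $5 = $300
  Supplier3 to A2: 20 × $1 = $20
Total cost = $720.
So Supplier3→A2 carries 20 batches.

20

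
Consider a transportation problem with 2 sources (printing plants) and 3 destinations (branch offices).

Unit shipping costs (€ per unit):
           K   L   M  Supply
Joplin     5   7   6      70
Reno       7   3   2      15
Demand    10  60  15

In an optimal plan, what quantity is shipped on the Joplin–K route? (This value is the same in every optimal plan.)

Optimal shipments:
  Joplin->K: 10 × €5 = €50
  Joplin->L: 60 × €7 = €420
  Reno->M: 15 × €2 = €30
Total cost = €500.
So Joplin→K carries 10 boxes.

10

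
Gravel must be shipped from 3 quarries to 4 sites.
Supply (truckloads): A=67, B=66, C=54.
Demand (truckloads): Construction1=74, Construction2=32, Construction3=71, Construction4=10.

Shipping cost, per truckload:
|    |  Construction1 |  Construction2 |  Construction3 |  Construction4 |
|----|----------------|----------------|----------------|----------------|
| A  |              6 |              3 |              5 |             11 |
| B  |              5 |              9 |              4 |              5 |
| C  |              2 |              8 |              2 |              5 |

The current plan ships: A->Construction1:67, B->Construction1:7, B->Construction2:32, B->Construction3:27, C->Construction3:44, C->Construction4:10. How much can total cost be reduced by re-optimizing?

Current plan cost = 67·6 + 7·5 + 32·9 + 27·4 + 44·2 + 10·5 = 971.
Optimal plan:
  A→Construction2: 32 × 3 = 96
  A→Construction3: 35 × 5 = 175
  B→Construction1: 20 × 5 = 100
  B→Construction3: 36 × 4 = 144
  B→Construction4: 10 × 5 = 50
  C→Construction1: 54 × 2 = 108
Optimal cost = 673.
Saving = 971 − 673 = 298.

298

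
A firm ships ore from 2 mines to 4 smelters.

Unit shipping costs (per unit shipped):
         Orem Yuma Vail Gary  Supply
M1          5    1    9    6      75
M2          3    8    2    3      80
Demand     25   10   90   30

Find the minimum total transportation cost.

565

Optimal allocation:
  M1–Orem: 25 × 5 = 125
  M1–Yuma: 10 × 1 = 10
  M1–Vail: 10 × 9 = 90
  M1–Gary: 30 × 6 = 180
  M2–Vail: 80 × 2 = 160
Total = 125 + 10 + 90 + 180 + 160 = 565.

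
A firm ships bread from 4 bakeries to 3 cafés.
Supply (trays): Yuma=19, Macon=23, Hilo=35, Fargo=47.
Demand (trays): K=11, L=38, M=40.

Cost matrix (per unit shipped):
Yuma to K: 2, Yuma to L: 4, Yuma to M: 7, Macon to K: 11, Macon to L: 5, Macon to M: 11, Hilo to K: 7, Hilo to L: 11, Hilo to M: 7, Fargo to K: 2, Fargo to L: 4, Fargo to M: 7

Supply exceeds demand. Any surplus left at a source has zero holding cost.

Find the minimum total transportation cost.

An optimal shipping plan:
  Yuma→L: 19 × 4 = 76
  Hilo→M: 35 × 7 = 245
  Fargo→K: 11 × 2 = 22
  Fargo→L: 19 × 4 = 76
  Fargo→M: 5 × 7 = 35
Total = 76 + 245 + 22 + 76 + 35 = 454.

454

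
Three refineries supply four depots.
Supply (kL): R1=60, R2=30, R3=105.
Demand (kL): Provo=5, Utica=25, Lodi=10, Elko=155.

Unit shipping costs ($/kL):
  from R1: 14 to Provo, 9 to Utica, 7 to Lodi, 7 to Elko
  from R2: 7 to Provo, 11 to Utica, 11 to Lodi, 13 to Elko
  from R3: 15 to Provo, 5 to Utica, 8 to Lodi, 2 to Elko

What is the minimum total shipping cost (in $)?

An optimal shipping plan:
  R1–Lodi: 10 kL
  R1–Elko: 50 kL
  R2–Provo: 5 kL
  R2–Utica: 25 kL
  R3–Elko: 105 kL
Total cost = $940.
(Supply check: R1 ships 60; R2 ships 30; R3 ships 105.)

940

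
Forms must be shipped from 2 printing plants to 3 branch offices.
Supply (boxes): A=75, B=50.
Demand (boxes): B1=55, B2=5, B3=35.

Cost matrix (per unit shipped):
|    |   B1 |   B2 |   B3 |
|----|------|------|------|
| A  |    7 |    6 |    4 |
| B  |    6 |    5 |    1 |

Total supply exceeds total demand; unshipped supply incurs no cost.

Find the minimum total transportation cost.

An optimal shipping plan:
  A to B1: 40 boxes
  A to B2: 5 boxes
  B to B1: 15 boxes
  B to B3: 35 boxes
Total cost = 435.
(Supply check: A ships 45; B ships 50.)

435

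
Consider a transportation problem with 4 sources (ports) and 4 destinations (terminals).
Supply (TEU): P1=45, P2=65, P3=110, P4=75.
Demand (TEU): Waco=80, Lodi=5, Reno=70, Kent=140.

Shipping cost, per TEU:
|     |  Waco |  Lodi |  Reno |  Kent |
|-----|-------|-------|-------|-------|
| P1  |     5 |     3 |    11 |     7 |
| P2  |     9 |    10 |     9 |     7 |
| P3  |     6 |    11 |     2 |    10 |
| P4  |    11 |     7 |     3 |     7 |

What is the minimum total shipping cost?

One minimum-cost allocation:
  P1 to Waco: 40 TEU
  P1 to Lodi: 5 TEU
  P2 to Kent: 65 TEU
  P3 to Waco: 40 TEU
  P3 to Reno: 70 TEU
  P4 to Kent: 75 TEU
Total cost = 1575.

1575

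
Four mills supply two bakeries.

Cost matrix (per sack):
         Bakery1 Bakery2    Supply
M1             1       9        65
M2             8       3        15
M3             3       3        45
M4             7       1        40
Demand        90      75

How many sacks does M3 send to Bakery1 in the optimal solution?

Solving gives:
  M1->Bakery1: 65 × 1 = 65
  M2->Bakery2: 15 × 3 = 45
  M3->Bakery1: 25 × 3 = 75
  M3->Bakery2: 20 × 3 = 60
  M4->Bakery2: 40 × 1 = 40
Total cost = 285.
So M3→Bakery1 carries 25 sacks.

25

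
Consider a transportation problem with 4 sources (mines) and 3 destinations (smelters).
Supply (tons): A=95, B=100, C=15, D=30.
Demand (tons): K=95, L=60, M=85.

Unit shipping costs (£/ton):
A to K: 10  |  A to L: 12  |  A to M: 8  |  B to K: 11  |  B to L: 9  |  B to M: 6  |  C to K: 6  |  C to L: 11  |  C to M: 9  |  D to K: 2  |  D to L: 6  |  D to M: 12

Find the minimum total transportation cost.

1790

An optimal shipping plan:
  A→K: 50 tons
  A→M: 45 tons
  B→L: 60 tons
  B→M: 40 tons
  C→K: 15 tons
  D→K: 30 tons
Total cost = £1790.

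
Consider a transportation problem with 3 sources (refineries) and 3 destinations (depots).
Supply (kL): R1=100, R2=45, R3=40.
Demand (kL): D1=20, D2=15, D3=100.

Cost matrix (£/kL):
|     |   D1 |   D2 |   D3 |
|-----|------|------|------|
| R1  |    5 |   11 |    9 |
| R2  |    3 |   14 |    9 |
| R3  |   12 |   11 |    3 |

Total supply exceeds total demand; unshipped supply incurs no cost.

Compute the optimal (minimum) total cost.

885

An optimal shipping plan:
  R1→D2: 15 × £11 = £165
  R1→D3: 35 × £9 = £315
  R2→D1: 20 × £3 = £60
  R2→D3: 25 × £9 = £225
  R3→D3: 40 × £3 = £120
Total = 165 + 315 + 60 + 225 + 120 = £885.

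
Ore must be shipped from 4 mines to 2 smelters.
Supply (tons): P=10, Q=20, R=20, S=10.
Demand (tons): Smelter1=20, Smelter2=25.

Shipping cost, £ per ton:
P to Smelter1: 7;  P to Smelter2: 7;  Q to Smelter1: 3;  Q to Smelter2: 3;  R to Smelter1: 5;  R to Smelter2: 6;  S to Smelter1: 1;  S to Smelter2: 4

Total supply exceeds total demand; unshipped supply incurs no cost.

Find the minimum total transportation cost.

150

An optimal shipping plan:
  Q->Smelter2: 20 × £3 = £60
  R->Smelter1: 10 × £5 = £50
  R->Smelter2: 5 × £6 = £30
  S->Smelter1: 10 × £1 = £10
Total = 60 + 50 + 30 + 10 = £150.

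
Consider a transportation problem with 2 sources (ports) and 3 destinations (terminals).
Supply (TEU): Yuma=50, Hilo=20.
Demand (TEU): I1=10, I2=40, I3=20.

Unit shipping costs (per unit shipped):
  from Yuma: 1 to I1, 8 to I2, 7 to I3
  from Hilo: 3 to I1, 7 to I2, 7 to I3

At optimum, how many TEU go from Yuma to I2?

The minimum-cost plan:
  Yuma–I1: 10 × 1 = 10
  Yuma–I2: 20 × 8 = 160
  Yuma–I3: 20 × 7 = 140
  Hilo–I2: 20 × 7 = 140
Total cost = 450.
So Yuma→I2 carries 20 TEU.

20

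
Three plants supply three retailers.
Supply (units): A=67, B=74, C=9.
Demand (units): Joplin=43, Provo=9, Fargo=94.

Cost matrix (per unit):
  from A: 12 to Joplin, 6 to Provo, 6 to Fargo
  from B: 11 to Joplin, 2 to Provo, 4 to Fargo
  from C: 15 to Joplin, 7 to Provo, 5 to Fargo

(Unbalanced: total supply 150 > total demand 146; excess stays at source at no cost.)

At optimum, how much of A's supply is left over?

Minimum-cost shipments:
  A–Joplin: 43 units
  A–Fargo: 20 units
  B–Provo: 9 units
  B–Fargo: 65 units
  C–Fargo: 9 units
Total cost = 959.
A ships 63 of its 67, leaving 4.

4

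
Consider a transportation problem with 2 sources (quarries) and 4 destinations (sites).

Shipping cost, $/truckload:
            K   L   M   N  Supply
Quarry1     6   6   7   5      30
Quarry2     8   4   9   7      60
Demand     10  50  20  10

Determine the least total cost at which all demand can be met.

470

One minimum-cost allocation:
  Quarry1→K: 10 × $6 = $60
  Quarry1→M: 20 × $7 = $140
  Quarry2→L: 50 × $4 = $200
  Quarry2→N: 10 × $7 = $70
Total = 60 + 140 + 200 + 70 = $470.
(Supply check: Quarry1 ships 30; Quarry2 ships 60.)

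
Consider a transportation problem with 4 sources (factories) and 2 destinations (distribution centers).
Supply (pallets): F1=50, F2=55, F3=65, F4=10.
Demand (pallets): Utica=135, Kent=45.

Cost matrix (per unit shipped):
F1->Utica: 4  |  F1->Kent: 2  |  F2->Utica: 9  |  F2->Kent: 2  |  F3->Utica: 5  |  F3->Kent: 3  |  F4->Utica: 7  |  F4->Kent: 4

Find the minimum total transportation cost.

One minimum-cost allocation:
  F1 to Utica: 50 × 4 = 200
  F2 to Utica: 10 × 9 = 90
  F2 to Kent: 45 × 2 = 90
  F3 to Utica: 65 × 5 = 325
  F4 to Utica: 10 × 7 = 70
Total = 200 + 90 + 90 + 325 + 70 = 775.

775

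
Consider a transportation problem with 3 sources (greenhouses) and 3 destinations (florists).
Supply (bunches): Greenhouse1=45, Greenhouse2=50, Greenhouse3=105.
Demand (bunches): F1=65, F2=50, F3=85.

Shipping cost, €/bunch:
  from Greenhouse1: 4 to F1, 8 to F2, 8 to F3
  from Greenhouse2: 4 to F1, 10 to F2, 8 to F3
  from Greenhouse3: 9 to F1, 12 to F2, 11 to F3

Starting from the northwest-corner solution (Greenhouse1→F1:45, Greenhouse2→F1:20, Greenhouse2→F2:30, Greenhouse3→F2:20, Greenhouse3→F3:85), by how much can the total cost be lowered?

60

Current plan cost = 45·4 + 20·4 + 30·10 + 20·12 + 85·11 = €1735.
Optimal plan:
  Greenhouse1->F1: 15 × €4 = €60
  Greenhouse1->F2: 30 × €8 = €240
  Greenhouse2->F1: 50 × €4 = €200
  Greenhouse3->F2: 20 × €12 = €240
  Greenhouse3->F3: 85 × €11 = €935
Optimal cost = €1675.
Saving = 1735 − 1675 = €60.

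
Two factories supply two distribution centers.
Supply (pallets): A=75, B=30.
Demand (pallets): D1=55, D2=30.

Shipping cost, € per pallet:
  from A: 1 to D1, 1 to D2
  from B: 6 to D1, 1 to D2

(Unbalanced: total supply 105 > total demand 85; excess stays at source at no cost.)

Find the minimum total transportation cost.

85

One minimum-cost allocation:
  A→D1: 55 × €1 = €55
  A→D2: 20 × €1 = €20
  B→D2: 10 × €1 = €10
Total = 55 + 20 + 10 = €85.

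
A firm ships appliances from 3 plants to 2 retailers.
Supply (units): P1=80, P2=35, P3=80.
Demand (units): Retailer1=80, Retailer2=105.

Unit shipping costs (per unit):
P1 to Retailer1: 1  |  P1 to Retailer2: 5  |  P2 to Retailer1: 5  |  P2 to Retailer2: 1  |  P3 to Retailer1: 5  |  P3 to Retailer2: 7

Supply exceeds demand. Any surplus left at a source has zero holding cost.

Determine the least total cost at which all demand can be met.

One minimum-cost allocation:
  P1->Retailer1: 80 units
  P2->Retailer2: 35 units
  P3->Retailer2: 70 units
Total cost = 605.

605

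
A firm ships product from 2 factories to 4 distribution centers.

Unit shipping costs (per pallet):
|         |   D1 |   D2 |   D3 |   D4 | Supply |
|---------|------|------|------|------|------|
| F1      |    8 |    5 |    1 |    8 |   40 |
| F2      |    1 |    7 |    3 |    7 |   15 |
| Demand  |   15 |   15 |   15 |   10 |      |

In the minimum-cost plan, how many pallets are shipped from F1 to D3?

The minimum-cost plan:
  F1→D2: 15 pallets
  F1→D3: 15 pallets
  F1→D4: 10 pallets
  F2→D1: 15 pallets
Total cost = 185.
So F1→D3 carries 15 pallets.

15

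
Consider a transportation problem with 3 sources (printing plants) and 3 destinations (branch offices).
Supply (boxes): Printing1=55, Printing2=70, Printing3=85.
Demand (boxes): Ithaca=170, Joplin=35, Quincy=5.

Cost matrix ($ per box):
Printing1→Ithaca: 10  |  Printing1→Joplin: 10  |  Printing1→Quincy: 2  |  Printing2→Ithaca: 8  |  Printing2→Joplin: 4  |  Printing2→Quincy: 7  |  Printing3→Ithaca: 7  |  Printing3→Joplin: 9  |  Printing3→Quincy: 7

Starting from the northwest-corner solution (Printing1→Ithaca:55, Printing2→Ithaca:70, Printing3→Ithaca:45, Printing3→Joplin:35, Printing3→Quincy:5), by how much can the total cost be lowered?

250

Current plan cost = 55·10 + 70·8 + 45·7 + 35·9 + 5·7 = $1775.
Optimal plan:
  Printing1→Ithaca: 50 × $10 = $500
  Printing1→Quincy: 5 × $2 = $10
  Printing2→Ithaca: 35 × $8 = $280
  Printing2→Joplin: 35 × $4 = $140
  Printing3→Ithaca: 85 × $7 = $595
Optimal cost = $1525.
Saving = 1775 − 1525 = $250.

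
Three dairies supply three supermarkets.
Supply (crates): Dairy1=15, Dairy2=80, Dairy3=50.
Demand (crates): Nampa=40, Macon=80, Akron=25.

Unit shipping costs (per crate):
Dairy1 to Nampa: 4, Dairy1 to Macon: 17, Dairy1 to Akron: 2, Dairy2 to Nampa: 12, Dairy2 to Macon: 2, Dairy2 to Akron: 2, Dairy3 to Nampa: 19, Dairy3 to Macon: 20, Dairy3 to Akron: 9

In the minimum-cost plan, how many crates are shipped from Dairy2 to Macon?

80

Optimal shipments:
  Dairy1->Nampa: 15 × 4 = 60
  Dairy2->Macon: 80 × 2 = 160
  Dairy3->Nampa: 25 × 19 = 475
  Dairy3->Akron: 25 × 9 = 225
Total cost = 920.
So Dairy2→Macon carries 80 crates.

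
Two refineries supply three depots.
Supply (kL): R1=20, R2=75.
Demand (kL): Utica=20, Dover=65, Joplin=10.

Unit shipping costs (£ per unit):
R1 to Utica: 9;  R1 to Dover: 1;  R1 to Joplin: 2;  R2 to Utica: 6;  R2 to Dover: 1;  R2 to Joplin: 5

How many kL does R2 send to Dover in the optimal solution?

55

Optimal shipments:
  R1–Dover: 10 × £1 = £10
  R1–Joplin: 10 × £2 = £20
  R2–Utica: 20 × £6 = £120
  R2–Dover: 55 × £1 = £55
Total cost = £205.
So R2→Dover carries 55 kL.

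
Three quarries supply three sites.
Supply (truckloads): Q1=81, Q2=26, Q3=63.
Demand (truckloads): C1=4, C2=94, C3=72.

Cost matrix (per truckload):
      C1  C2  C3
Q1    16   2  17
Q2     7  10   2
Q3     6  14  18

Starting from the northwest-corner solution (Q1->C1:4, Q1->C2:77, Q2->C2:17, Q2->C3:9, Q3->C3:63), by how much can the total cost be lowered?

292

Current plan cost = 4·16 + 77·2 + 17·10 + 9·2 + 63·18 = 1540.
Optimal plan:
  Q1->C2: 81 × 2 = 162
  Q2->C3: 26 × 2 = 52
  Q3->C1: 4 × 6 = 24
  Q3->C2: 13 × 14 = 182
  Q3->C3: 46 × 18 = 828
Optimal cost = 1248.
Saving = 1540 − 1248 = 292.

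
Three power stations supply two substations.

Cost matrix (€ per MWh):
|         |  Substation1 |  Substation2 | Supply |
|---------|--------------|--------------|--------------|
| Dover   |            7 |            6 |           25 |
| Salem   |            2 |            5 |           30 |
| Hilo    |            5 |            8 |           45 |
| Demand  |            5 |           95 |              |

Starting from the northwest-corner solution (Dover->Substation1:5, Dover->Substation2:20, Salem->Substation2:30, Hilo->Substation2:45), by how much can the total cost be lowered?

20

Current plan cost = 5·7 + 20·6 + 30·5 + 45·8 = €665.
Optimal plan:
  Dover→Substation2: 25 × €6 = €150
  Salem→Substation1: 5 × €2 = €10
  Salem→Substation2: 25 × €5 = €125
  Hilo→Substation2: 45 × €8 = €360
Optimal cost = €645.
Saving = 665 − 645 = €20.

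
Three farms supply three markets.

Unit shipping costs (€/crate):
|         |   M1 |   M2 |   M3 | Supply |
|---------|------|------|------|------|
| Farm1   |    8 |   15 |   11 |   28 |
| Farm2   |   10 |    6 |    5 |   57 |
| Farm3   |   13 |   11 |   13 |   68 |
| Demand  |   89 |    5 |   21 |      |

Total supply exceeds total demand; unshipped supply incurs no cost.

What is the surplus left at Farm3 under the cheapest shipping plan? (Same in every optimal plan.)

38

An optimal plan:
  Farm1 to M1: 28 × €8 = €224
  Farm2 to M1: 31 × €10 = €310
  Farm2 to M2: 5 × €6 = €30
  Farm2 to M3: 21 × €5 = €105
  Farm3 to M1: 30 × €13 = €390
Total cost = €1059.
Farm3 ships 30 of its 68, leaving 38.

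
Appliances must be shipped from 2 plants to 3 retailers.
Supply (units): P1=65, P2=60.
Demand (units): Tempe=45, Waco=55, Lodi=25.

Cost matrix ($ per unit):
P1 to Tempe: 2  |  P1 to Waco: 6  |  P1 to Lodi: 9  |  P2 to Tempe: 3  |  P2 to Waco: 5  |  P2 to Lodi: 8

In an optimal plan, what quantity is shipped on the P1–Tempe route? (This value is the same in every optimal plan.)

Optimal shipments:
  P1 to Tempe: 45 units
  P1 to Waco: 20 units
  P2 to Waco: 35 units
  P2 to Lodi: 25 units
Total cost = $585.
So P1→Tempe carries 45 units.

45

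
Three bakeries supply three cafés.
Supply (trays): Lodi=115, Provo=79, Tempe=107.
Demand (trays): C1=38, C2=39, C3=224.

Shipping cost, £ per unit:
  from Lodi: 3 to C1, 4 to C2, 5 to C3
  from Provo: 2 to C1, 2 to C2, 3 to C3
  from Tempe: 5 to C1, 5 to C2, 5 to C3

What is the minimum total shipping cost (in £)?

A cheapest plan:
  Lodi–C1: 38 × £3 = £114
  Lodi–C3: 77 × £5 = £385
  Provo–C2: 39 × £2 = £78
  Provo–C3: 40 × £3 = £120
  Tempe–C3: 107 × £5 = £535
Total = 114 + 385 + 78 + 120 + 535 = £1232.
(Supply check: Lodi ships 115; Provo ships 79; Tempe ships 107.)

1232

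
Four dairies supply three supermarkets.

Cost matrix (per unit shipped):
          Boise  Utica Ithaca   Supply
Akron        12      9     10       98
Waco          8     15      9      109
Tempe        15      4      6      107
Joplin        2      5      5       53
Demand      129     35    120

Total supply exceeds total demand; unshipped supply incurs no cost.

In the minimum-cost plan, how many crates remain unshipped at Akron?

83

Minimum-cost shipments:
  Akron–Ithaca: 15 crates
  Waco–Boise: 76 crates
  Waco–Ithaca: 33 crates
  Tempe–Utica: 35 crates
  Tempe–Ithaca: 72 crates
  Joplin–Boise: 53 crates
Total cost = 1733.
Akron ships 15 of its 98, leaving 83.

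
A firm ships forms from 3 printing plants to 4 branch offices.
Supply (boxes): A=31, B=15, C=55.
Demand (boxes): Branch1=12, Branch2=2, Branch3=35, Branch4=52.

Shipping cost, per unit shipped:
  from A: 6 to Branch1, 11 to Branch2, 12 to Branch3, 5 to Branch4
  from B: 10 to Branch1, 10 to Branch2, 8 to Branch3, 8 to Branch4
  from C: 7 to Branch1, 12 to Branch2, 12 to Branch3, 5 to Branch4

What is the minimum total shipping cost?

An optimal shipping plan:
  A to Branch1: 12 × 6 = 72
  A to Branch2: 2 × 11 = 22
  A to Branch4: 17 × 5 = 85
  B to Branch3: 15 × 8 = 120
  C to Branch3: 20 × 12 = 240
  C to Branch4: 35 × 5 = 175
Total = 72 + 22 + 85 + 120 + 240 + 175 = 714.
(Supply check: A ships 31; B ships 15; C ships 55.)

714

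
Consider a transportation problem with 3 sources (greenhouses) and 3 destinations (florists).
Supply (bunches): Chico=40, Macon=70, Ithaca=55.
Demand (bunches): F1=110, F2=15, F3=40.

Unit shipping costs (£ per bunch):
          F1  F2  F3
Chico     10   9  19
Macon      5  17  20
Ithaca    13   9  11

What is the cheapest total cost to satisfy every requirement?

1325

One minimum-cost allocation:
  Chico–F1: 40 × £10 = £400
  Macon–F1: 70 × £5 = £350
  Ithaca–F2: 15 × £9 = £135
  Ithaca–F3: 40 × £11 = £440
Total = 400 + 350 + 135 + 440 = £1325.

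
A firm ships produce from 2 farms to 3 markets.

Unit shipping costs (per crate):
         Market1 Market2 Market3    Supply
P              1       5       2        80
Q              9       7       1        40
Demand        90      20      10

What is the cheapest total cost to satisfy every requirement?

320

A cheapest plan:
  P->Market1: 80 × 1 = 80
  Q->Market1: 10 × 9 = 90
  Q->Market2: 20 × 7 = 140
  Q->Market3: 10 × 1 = 10
Total = 80 + 90 + 140 + 10 = 320.
(Supply check: P ships 80; Q ships 40.)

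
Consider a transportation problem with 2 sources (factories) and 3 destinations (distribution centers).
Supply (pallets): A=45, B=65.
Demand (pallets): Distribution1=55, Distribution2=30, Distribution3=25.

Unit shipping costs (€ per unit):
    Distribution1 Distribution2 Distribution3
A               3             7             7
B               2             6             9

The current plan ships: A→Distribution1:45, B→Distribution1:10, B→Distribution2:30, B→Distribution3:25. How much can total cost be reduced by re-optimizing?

Current plan cost = 45·3 + 10·2 + 30·6 + 25·9 = €560.
Optimal plan:
  A–Distribution1: 20 × €3 = €60
  A–Distribution3: 25 × €7 = €175
  B–Distribution1: 35 × €2 = €70
  B–Distribution2: 30 × €6 = €180
Optimal cost = €485.
Saving = 560 − 485 = €75.

75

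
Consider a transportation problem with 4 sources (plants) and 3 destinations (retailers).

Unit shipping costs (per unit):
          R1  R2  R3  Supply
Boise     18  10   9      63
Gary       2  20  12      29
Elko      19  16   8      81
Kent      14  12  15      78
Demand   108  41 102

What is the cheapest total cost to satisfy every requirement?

2415

A cheapest plan:
  Boise->R1: 1 × 18 = 18
  Boise->R2: 41 × 10 = 410
  Boise->R3: 21 × 9 = 189
  Gary->R1: 29 × 2 = 58
  Elko->R3: 81 × 8 = 648
  Kent->R1: 78 × 14 = 1092
Total = 18 + 410 + 189 + 58 + 648 + 1092 = 2415.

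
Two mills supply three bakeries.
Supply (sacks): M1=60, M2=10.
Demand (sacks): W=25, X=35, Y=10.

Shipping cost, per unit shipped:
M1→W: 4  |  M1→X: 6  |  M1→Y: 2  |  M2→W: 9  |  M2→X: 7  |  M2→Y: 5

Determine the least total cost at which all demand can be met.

A cheapest plan:
  M1–W: 25 × 4 = 100
  M1–X: 25 × 6 = 150
  M1–Y: 10 × 2 = 20
  M2–X: 10 × 7 = 70
Total = 100 + 150 + 20 + 70 = 340.
(Supply check: M1 ships 60; M2 ships 10.)

340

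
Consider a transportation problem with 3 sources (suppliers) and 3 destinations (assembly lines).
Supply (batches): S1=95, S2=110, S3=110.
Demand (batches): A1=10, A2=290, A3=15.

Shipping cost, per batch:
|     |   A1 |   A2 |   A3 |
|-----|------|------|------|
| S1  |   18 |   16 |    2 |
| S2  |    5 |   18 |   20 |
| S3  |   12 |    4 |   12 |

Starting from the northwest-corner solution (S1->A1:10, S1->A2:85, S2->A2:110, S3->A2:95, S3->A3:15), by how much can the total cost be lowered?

Current plan cost = 10·18 + 85·16 + 110·18 + 95·4 + 15·12 = 4080.
Optimal plan:
  S1 to A2: 80 batches
  S1 to A3: 15 batches
  S2 to A1: 10 batches
  S2 to A2: 100 batches
  S3 to A2: 110 batches
Optimal cost = 3600.
Saving = 4080 − 3600 = 480.

480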